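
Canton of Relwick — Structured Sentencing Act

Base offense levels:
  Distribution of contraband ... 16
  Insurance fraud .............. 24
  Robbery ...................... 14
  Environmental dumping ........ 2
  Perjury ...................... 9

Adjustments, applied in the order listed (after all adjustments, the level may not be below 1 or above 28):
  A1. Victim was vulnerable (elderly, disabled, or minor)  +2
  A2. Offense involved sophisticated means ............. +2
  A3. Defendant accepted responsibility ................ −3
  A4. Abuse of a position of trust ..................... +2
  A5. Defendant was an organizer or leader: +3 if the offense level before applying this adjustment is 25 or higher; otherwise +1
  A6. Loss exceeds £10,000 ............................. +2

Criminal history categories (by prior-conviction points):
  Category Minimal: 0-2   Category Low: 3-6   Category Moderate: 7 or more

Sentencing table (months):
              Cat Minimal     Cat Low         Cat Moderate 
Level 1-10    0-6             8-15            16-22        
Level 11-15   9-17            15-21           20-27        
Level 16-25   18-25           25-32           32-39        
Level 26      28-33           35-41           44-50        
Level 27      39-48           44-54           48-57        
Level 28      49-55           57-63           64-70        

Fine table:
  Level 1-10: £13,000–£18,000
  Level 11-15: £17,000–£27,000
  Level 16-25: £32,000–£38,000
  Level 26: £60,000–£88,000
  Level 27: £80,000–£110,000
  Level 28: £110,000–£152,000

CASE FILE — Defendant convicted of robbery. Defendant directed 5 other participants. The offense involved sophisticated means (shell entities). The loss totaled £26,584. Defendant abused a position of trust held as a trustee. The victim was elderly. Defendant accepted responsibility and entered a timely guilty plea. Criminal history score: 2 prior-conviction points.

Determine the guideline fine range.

Base offense level for robbery: 14.
A1 applies: 14 + 2 = 16.
A2 applies: 16 + 2 = 18.
A3 applies: 18 − 3 = 15.
A4 applies: 15 + 2 = 17.
A5 applies (level before this adjustment is 17 < 25, so +1): 17 + 1 = 18.
A6 applies: 18 + 2 = 20.
Final offense level: 20.
Level 20 falls in the 16-25 band.
Fine table: Level 16-25 → £32,000–£38,000.

£32,000–£38,000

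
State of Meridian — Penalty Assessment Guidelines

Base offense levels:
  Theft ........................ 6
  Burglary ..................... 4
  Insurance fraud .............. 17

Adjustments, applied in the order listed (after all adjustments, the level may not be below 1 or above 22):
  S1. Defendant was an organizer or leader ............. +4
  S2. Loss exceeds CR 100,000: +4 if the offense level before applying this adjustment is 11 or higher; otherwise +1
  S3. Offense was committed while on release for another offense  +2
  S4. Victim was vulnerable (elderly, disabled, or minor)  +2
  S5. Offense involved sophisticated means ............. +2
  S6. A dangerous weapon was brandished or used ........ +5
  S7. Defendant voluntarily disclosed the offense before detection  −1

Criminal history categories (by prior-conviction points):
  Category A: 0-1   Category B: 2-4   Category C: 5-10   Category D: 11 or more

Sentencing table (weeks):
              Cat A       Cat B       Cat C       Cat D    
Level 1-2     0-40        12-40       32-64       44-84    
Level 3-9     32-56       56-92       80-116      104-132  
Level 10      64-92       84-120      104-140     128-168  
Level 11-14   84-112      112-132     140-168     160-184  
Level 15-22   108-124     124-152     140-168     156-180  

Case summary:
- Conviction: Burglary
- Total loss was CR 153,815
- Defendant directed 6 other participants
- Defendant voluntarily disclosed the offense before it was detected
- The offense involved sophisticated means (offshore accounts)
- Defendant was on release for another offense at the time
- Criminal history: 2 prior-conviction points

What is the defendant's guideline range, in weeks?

112-132 weeks

Base offense level for burglary: 4.
S1 applies: 4 + 4 = 8.
S2 applies (level before this adjustment is 8 < 11, so +1): 8 + 1 = 9.
S3 applies: 9 + 2 = 11.
S4 does not apply.
S5 applies: 11 + 2 = 13.
S6 does not apply.
S7 applies: 13 − 1 = 12.
Final offense level: 12.
Criminal history: 2 prior points → Category B (2-4).
Level 12 falls in the 11-14 band.
Grid: Level 11-14 × Category B = 112-132 weeks.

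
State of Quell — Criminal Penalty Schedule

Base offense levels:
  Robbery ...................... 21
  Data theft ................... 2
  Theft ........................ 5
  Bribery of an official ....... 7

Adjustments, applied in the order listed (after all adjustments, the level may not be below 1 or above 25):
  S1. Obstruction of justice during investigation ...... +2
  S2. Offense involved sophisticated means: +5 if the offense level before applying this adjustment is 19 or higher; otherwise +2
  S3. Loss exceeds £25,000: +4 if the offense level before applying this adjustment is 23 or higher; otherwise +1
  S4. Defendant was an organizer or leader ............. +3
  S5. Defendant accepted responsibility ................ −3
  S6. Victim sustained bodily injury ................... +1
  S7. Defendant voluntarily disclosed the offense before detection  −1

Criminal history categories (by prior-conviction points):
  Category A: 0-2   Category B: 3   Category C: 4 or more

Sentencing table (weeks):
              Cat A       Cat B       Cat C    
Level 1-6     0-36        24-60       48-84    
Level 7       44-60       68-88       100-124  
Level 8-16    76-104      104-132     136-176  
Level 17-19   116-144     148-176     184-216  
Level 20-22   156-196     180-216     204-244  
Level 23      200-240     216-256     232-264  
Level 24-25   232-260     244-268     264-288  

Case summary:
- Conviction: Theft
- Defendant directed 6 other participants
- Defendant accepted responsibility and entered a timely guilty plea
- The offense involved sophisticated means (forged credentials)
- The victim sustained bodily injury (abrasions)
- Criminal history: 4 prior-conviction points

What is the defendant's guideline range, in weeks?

136-176 weeks

Base offense level for theft: 5.
S2 applies (level before this adjustment is 5 < 19, so +2): 5 + 2 = 7.
S3 does not apply.
S4 applies: 7 + 3 = 10.
S5 applies: 10 − 3 = 7.
S6 applies: 7 + 1 = 8.
Final offense level: 8.
Criminal history: 4 prior points → Category C (4+).
Level 8 falls in the 8-16 band.
Grid: Level 8-16 × Category C = 136-176 weeks.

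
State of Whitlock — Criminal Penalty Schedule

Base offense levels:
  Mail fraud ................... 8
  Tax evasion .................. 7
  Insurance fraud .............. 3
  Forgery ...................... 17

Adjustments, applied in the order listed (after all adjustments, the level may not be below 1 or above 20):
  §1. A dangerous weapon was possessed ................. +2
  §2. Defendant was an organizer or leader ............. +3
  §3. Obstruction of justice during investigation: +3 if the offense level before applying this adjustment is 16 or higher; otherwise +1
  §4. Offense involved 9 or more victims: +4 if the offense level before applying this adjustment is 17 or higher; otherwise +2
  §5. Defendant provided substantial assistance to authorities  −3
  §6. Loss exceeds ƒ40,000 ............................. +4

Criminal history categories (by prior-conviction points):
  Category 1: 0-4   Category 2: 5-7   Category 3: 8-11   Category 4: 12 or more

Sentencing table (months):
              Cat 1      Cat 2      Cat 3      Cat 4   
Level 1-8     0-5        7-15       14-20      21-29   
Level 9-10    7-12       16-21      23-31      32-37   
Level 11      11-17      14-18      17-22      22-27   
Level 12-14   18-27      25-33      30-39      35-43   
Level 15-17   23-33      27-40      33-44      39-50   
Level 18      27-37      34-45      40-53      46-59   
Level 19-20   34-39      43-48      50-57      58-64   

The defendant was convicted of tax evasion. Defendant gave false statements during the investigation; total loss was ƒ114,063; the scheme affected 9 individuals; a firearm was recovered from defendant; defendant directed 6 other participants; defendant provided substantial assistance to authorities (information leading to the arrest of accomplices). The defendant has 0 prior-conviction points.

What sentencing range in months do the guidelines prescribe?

Base offense level for tax evasion: 7.
§1 applies: 7 + 2 = 9.
§2 applies: 9 + 3 = 12.
§3 applies (level before this adjustment is 12 < 16, so +1): 12 + 1 = 13.
§4 applies (level before this adjustment is 13 < 17, so +2): 13 + 2 = 15.
§5 applies: 15 − 3 = 12.
§6 applies: 12 + 4 = 16.
Final offense level: 16.
Criminal history: 0 prior points → Category 1 (0-4).
Level 16 falls in the 15-17 band.
Grid: Level 15-17 × Category 1 = 23-33 months.

23-33 months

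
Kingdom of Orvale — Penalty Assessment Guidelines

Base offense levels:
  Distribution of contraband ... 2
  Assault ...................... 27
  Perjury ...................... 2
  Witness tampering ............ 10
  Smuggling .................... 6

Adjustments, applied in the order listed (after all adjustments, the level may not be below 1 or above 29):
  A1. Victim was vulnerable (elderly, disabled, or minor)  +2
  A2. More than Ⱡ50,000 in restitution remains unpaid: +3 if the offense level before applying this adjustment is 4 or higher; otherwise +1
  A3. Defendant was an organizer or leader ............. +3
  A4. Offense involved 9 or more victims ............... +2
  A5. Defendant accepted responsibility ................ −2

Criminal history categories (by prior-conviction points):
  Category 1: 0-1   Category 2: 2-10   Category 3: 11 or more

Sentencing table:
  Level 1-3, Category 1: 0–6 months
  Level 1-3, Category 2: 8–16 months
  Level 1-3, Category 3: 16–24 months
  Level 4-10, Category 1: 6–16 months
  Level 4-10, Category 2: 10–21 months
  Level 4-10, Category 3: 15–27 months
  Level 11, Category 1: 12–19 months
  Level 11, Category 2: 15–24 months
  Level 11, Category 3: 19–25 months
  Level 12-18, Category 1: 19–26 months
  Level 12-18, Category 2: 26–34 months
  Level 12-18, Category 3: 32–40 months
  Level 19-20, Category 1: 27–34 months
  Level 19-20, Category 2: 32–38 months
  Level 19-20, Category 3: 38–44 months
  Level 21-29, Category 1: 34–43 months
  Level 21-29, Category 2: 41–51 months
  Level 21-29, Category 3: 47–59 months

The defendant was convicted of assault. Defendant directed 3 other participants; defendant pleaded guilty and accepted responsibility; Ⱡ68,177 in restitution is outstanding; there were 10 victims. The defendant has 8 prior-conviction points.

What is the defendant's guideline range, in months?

41-51 months

Base offense level for assault: 27.
A2 applies (level before this adjustment is 27 ≥ 4, so +3): 27 + 3 = 30.
A3 applies: 30 + 3 = 33.
A4 applies: 33 + 2 = 35.
A5 applies: 35 − 2 = 33.
Level 33 exceeds the maximum of 29; capped at 29.
Final offense level: 29.
Criminal history: 8 prior points → Category 2 (2-10).
Level 29 falls in the 21-29 band.
Grid: Level 21-29 × Category 2 = 41-51 months.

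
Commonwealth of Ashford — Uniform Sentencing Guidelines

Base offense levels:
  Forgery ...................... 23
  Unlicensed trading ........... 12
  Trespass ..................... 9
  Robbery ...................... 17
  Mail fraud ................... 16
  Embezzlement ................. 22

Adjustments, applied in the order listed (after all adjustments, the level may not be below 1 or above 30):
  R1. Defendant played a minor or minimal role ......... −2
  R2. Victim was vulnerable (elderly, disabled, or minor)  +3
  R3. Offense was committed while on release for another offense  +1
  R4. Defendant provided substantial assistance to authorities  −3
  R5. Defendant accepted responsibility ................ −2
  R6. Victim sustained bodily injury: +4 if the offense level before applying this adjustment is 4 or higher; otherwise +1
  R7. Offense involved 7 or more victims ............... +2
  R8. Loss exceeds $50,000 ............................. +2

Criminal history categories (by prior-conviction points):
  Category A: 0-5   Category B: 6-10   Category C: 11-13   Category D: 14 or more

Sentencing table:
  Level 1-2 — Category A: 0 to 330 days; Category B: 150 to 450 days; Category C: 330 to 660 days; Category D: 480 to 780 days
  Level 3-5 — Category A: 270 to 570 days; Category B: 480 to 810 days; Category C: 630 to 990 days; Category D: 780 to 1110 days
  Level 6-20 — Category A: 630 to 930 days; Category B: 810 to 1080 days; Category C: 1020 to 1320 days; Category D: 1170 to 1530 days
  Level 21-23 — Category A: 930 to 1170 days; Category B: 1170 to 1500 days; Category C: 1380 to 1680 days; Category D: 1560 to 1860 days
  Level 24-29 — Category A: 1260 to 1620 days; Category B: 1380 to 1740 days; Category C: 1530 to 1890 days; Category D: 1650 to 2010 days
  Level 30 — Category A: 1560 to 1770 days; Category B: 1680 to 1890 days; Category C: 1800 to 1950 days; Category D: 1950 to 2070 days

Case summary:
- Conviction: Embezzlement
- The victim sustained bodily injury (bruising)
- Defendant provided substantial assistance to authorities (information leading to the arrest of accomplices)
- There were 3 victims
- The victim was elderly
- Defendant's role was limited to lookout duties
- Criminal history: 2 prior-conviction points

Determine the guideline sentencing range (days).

1260-1620 days

Base offense level for embezzlement: 22.
R1 applies: 22 − 2 = 20.
R2 applies: 20 + 3 = 23.
R4 applies: 23 − 3 = 20.
R6 applies (level before this adjustment is 20 ≥ 4, so +4): 20 + 4 = 24.
R7 does not apply.
R8 does not apply.
Final offense level: 24.
Criminal history: 2 prior points → Category A (0-5).
Level 24 falls in the 24-29 band.
Grid: Level 24-29 × Category A = 1260-1620 days.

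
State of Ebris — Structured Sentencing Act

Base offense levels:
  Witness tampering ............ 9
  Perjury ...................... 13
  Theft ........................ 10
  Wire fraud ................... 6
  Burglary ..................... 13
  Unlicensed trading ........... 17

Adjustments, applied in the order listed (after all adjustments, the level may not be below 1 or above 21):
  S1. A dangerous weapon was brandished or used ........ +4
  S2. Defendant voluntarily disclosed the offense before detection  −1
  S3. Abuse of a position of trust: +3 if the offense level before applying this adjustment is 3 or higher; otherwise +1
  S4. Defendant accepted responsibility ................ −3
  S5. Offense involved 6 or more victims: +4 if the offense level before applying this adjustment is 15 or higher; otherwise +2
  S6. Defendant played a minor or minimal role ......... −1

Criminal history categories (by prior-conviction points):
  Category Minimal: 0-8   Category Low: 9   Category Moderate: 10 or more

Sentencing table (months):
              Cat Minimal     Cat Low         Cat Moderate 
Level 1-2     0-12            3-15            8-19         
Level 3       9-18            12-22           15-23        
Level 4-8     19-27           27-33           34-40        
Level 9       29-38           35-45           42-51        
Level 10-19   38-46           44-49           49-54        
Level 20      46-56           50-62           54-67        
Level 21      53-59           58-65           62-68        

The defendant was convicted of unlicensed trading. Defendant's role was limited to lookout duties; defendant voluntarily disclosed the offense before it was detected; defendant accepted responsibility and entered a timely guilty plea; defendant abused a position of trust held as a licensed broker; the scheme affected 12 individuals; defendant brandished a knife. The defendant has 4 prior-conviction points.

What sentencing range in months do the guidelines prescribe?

53-59 months

Base offense level for unlicensed trading: 17.
S1 applies: 17 + 4 = 21.
S2 applies: 21 − 1 = 20.
S3 applies (level before this adjustment is 20 ≥ 3, so +3): 20 + 3 = 23.
S4 applies: 23 − 3 = 20.
S5 applies (level before this adjustment is 20 ≥ 15, so +4): 20 + 4 = 24.
S6 applies: 24 − 1 = 23.
Level 23 exceeds the maximum of 21; capped at 21.
Final offense level: 21.
Criminal history: 4 prior points → Category Minimal (0-8).
Level 21 falls in the 21 band.
Grid: Level 21 × Category Minimal = 53-59 months.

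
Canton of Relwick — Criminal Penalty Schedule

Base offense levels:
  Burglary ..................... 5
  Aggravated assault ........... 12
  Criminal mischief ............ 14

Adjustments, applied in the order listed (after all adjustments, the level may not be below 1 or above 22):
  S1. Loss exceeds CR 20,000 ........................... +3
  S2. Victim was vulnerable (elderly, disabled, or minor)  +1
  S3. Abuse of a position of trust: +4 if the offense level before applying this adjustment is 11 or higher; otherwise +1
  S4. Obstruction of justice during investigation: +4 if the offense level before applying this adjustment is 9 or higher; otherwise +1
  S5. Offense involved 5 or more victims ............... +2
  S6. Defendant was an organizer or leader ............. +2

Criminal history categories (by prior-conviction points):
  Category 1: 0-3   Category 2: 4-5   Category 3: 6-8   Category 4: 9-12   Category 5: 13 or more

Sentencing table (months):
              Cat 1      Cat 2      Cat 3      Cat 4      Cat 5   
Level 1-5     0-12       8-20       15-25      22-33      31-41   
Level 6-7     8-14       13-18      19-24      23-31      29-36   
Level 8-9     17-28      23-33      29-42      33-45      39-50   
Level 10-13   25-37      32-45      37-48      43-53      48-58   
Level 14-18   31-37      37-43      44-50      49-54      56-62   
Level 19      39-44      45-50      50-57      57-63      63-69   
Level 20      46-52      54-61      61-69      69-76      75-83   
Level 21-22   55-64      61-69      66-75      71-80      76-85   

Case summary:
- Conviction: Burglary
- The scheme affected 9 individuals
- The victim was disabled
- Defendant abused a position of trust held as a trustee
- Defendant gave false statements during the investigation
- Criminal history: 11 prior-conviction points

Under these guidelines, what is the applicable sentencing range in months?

Base offense level for burglary: 5.
S2 applies: 5 + 1 = 6.
S3 applies (level before this adjustment is 6 < 11, so +1): 6 + 1 = 7.
S4 applies (level before this adjustment is 7 < 9, so +1): 7 + 1 = 8.
S5 applies: 8 + 2 = 10.
Final offense level: 10.
Criminal history: 11 prior points → Category 4 (9-12).
Level 10 falls in the 10-13 band.
Grid: Level 10-13 × Category 4 = 43-53 months.

43-53 months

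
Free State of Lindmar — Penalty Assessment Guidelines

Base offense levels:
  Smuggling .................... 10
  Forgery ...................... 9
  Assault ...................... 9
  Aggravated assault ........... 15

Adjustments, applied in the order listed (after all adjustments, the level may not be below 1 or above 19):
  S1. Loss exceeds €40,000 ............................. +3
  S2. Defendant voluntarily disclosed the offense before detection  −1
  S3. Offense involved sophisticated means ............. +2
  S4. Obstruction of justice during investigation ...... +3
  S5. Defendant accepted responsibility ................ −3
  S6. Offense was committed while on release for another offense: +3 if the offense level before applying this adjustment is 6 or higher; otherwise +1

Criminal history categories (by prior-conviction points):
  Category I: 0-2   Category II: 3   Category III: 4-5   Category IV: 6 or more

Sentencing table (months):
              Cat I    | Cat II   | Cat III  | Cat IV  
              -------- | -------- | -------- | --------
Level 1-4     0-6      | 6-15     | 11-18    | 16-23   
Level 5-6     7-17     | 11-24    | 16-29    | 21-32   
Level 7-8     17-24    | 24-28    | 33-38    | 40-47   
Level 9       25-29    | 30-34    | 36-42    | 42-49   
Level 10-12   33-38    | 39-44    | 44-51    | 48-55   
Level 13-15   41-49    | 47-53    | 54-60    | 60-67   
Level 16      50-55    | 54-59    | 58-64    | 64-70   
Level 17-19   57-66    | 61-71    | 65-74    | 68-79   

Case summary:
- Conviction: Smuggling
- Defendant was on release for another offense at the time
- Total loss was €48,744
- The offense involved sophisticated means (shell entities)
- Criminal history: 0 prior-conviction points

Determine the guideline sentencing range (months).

Base offense level for smuggling: 10.
S1 applies: 10 + 3 = 13.
S3 applies: 13 + 2 = 15.
S4 does not apply.
S5 does not apply.
S6 applies (level before this adjustment is 15 ≥ 6, so +3): 15 + 3 = 18.
Final offense level: 18.
Criminal history: 0 prior points → Category I (0-2).
Level 18 falls in the 17-19 band.
Grid: Level 17-19 × Category I = 57-66 months.

57-66 months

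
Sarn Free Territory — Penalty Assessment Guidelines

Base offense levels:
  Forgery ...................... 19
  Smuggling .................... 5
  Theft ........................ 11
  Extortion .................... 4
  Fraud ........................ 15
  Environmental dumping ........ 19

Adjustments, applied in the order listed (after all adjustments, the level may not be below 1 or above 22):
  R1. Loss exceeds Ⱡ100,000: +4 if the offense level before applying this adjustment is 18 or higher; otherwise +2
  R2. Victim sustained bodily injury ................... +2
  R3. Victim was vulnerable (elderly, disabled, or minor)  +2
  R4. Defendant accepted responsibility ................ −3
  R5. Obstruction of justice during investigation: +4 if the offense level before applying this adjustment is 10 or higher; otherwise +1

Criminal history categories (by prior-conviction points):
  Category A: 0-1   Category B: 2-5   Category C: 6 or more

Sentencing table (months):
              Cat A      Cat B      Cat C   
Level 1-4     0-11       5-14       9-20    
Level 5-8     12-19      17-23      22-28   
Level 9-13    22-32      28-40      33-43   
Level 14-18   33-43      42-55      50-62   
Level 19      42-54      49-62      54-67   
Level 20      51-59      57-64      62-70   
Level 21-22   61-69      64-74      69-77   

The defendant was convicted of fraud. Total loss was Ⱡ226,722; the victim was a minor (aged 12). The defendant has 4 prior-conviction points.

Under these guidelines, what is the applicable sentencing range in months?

Base offense level for fraud: 15.
R1 applies (level before this adjustment is 15 < 18, so +2): 15 + 2 = 17.
R2 does not apply.
R3 applies: 17 + 2 = 19.
R5 does not apply.
Final offense level: 19.
Criminal history: 4 prior points → Category B (2-5).
Level 19 falls in the 19 band.
Grid: Level 19 × Category B = 49-62 months.

49-62 months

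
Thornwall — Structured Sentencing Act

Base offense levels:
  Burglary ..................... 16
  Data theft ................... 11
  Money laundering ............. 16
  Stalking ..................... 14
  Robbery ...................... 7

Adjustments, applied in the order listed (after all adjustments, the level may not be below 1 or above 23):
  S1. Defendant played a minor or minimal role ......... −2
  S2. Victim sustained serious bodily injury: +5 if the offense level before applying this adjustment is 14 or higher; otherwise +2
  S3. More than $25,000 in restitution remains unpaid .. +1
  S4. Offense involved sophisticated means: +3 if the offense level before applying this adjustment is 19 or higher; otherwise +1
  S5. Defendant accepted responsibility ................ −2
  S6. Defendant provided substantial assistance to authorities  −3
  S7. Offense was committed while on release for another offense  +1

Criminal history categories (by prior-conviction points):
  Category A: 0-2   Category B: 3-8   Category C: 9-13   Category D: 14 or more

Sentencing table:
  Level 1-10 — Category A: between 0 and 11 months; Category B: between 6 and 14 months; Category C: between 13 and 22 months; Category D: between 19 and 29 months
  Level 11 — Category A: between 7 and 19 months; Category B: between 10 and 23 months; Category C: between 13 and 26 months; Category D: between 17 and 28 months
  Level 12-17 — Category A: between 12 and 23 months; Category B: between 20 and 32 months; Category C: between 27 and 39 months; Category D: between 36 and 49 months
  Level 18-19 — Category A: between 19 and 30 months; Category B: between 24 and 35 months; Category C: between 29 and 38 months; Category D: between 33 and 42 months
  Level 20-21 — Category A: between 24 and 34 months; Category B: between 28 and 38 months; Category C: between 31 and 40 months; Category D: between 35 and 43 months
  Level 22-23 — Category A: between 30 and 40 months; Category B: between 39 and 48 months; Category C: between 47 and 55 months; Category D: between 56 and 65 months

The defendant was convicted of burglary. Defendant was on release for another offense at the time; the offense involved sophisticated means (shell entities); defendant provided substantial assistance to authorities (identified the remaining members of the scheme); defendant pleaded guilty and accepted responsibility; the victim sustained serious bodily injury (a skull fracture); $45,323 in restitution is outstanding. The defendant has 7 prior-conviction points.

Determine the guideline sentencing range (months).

Base offense level for burglary: 16.
S2 applies (level before this adjustment is 16 ≥ 14, so +5): 16 + 5 = 21.
S3 applies: 21 + 1 = 22.
S4 applies (level before this adjustment is 22 ≥ 19, so +3): 22 + 3 = 25.
S5 applies: 25 − 2 = 23.
S6 applies: 23 − 3 = 20.
S7 applies: 20 + 1 = 21.
Final offense level: 21.
Criminal history: 7 prior points → Category B (3-8).
Level 21 falls in the 20-21 band.
Grid: Level 20-21 × Category B = 28-38 months.

28-38 months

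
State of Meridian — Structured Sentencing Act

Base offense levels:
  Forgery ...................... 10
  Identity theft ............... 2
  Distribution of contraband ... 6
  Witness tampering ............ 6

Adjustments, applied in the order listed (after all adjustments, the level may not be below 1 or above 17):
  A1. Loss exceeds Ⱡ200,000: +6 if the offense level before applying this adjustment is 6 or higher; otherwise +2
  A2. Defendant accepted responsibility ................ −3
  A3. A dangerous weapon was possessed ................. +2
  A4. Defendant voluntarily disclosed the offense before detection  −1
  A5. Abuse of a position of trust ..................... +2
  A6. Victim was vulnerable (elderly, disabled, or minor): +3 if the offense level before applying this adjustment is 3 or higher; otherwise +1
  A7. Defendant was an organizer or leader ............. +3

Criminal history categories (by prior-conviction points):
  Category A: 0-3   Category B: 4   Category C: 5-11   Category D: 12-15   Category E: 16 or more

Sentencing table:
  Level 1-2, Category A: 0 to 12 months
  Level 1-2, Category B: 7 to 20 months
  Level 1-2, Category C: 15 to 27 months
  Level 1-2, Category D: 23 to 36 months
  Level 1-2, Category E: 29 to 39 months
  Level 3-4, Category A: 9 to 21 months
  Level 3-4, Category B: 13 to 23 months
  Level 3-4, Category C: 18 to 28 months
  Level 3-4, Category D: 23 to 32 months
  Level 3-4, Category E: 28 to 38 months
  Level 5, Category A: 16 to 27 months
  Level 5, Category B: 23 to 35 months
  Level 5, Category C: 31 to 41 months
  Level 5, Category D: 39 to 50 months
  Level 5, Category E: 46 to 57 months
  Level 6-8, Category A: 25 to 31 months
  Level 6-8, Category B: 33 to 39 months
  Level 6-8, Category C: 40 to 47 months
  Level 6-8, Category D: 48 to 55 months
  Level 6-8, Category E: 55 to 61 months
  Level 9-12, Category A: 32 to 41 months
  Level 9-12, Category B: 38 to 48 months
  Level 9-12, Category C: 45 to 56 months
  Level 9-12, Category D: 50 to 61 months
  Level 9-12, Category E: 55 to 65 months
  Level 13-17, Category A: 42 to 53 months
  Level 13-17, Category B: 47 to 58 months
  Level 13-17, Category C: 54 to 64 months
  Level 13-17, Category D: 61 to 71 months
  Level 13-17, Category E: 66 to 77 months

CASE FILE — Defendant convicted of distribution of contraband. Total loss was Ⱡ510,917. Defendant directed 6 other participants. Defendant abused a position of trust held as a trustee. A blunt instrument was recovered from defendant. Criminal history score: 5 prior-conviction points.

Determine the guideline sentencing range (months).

54-64 months

Base offense level for distribution of contraband: 6.
A1 applies (level before this adjustment is 6 ≥ 6, so +6): 6 + 6 = 12.
A2 does not apply.
A3 applies: 12 + 2 = 14.
A4 does not apply.
A5 applies: 14 + 2 = 16.
A7 applies: 16 + 3 = 19.
Level 19 exceeds the maximum of 17; capped at 17.
Final offense level: 17.
Criminal history: 5 prior points → Category C (5-11).
Level 17 falls in the 13-17 band.
Grid: Level 13-17 × Category C = 54-64 months.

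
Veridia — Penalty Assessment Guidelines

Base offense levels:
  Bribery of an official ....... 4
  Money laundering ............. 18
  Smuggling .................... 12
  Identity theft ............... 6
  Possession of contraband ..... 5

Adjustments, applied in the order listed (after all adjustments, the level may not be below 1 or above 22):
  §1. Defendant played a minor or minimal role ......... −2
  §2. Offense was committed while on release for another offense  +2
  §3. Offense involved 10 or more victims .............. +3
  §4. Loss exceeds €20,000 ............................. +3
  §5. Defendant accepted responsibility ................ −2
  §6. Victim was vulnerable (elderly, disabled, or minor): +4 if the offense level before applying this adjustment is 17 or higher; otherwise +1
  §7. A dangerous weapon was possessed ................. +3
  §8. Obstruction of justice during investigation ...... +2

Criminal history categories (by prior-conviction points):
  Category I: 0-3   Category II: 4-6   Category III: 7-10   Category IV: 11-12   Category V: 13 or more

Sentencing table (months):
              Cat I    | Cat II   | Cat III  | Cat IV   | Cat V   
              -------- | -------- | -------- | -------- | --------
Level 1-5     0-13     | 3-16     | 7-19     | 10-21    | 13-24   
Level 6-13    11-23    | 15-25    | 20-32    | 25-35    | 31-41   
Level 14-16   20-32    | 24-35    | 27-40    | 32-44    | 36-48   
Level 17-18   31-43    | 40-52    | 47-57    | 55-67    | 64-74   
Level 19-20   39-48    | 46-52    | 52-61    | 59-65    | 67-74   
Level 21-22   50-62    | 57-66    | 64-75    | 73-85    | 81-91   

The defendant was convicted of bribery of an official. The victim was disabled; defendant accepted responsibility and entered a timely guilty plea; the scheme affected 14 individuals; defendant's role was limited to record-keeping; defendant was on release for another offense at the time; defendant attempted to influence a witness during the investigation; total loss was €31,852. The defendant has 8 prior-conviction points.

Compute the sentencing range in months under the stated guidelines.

Base offense level for bribery of an official: 4.
§1 applies: 4 − 2 = 2.
§2 applies: 2 + 2 = 4.
§3 applies: 4 + 3 = 7.
§4 applies: 7 + 3 = 10.
§5 applies: 10 − 2 = 8.
§6 applies (level before this adjustment is 8 < 17, so +1): 8 + 1 = 9.
§7 does not apply.
§8 applies: 9 + 2 = 11.
Final offense level: 11.
Criminal history: 8 prior points → Category III (7-10).
Level 11 falls in the 6-13 band.
Grid: Level 6-13 × Category III = 20-32 months.

20-32 months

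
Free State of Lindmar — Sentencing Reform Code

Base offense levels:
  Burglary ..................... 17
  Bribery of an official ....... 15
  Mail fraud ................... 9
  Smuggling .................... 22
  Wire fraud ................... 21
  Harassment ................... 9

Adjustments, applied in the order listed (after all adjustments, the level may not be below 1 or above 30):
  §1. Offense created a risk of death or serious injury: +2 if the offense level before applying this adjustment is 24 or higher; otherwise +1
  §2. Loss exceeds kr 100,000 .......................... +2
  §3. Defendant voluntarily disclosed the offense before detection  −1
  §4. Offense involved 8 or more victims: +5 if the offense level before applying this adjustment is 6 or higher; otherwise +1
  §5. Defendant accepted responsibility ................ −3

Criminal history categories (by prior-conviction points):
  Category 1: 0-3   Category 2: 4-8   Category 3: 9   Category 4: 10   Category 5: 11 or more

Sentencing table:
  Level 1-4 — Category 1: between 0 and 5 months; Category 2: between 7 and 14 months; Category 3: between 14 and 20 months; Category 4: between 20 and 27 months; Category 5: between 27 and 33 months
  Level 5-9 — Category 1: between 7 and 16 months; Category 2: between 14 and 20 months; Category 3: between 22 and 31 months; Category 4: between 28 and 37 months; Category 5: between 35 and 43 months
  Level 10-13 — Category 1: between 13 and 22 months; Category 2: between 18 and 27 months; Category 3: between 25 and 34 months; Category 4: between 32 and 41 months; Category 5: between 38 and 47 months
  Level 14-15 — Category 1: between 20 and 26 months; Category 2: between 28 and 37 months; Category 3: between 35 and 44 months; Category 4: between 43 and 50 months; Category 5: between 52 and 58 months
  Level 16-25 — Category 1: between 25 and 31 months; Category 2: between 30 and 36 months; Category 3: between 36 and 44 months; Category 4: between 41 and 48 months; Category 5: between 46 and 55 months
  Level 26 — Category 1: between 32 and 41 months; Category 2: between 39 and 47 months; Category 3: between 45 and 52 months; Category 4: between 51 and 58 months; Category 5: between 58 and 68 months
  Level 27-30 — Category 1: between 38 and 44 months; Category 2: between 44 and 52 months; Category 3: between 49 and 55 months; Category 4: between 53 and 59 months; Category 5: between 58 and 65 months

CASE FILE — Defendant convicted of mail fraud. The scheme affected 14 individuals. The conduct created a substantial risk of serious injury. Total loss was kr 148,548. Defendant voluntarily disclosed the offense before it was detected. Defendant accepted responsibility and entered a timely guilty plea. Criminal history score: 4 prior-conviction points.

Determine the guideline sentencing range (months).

Base offense level for mail fraud: 9.
§1 applies (level before this adjustment is 9 < 24, so +1): 9 + 1 = 10.
§2 applies: 10 + 2 = 12.
§3 applies: 12 − 1 = 11.
§4 applies (level before this adjustment is 11 ≥ 6, so +5): 11 + 5 = 16.
§5 applies: 16 − 3 = 13.
Final offense level: 13.
Criminal history: 4 prior points → Category 2 (4-8).
Level 13 falls in the 10-13 band.
Grid: Level 10-13 × Category 2 = 18-27 months.

18-27 months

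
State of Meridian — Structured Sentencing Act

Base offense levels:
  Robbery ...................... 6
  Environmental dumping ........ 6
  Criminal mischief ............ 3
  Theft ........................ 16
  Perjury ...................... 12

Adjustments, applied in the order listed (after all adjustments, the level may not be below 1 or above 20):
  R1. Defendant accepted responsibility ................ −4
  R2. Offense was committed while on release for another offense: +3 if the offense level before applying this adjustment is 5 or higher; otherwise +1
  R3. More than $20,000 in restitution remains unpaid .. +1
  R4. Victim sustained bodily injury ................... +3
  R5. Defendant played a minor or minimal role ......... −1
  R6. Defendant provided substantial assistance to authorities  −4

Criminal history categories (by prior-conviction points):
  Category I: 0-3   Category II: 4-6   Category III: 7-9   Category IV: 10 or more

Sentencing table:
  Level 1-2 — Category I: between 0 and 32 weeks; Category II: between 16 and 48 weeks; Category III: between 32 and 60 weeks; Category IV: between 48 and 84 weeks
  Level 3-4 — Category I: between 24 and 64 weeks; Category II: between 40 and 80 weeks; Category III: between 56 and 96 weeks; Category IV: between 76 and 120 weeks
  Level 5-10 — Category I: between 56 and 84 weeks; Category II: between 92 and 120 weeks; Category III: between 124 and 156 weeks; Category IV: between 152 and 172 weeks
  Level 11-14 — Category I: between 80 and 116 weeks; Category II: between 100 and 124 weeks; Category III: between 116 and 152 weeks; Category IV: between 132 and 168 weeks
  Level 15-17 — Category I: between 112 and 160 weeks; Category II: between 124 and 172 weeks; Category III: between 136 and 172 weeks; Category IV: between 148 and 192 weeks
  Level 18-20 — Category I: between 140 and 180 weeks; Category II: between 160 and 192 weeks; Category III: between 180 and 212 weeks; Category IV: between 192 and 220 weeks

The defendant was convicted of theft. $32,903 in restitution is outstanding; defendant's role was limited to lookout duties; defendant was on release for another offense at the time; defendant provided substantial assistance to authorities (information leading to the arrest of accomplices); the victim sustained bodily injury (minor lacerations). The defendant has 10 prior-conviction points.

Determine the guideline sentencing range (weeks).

Base offense level for theft: 16.
R1 does not apply.
R2 applies (level before this adjustment is 16 ≥ 5, so +3): 16 + 3 = 19.
R3 applies: 19 + 1 = 20.
R4 applies: 20 + 3 = 23.
R5 applies: 23 − 1 = 22.
R6 applies: 22 − 4 = 18.
Final offense level: 18.
Criminal history: 10 prior points → Category IV (10+).
Level 18 falls in the 18-20 band.
Grid: Level 18-20 × Category IV = 192-220 weeks.

192-220 weeks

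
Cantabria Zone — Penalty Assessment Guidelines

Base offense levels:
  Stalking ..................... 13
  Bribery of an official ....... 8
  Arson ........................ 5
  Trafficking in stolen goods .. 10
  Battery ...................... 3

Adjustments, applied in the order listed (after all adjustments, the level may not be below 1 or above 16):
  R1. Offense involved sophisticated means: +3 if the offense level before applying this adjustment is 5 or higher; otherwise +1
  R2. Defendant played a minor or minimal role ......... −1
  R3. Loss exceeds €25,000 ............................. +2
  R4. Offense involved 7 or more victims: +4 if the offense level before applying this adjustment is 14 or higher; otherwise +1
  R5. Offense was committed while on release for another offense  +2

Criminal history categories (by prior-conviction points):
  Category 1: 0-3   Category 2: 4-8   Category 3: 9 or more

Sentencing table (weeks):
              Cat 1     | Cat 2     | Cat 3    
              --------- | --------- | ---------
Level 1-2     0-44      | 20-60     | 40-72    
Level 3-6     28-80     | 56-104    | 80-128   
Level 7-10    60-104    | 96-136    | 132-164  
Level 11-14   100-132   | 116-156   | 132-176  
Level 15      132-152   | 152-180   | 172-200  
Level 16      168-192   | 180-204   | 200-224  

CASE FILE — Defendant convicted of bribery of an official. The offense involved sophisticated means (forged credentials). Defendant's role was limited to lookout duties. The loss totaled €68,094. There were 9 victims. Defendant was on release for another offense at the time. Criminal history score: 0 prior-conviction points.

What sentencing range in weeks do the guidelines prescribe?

132-152 weeks

Base offense level for bribery of an official: 8.
R1 applies (level before this adjustment is 8 ≥ 5, so +3): 8 + 3 = 11.
R2 applies: 11 − 1 = 10.
R3 applies: 10 + 2 = 12.
R4 applies (level before this adjustment is 12 < 14, so +1): 12 + 1 = 13.
R5 applies: 13 + 2 = 15.
Final offense level: 15.
Criminal history: 0 prior points → Category 1 (0-3).
Level 15 falls in the 15 band.
Grid: Level 15 × Category 1 = 132-152 weeks.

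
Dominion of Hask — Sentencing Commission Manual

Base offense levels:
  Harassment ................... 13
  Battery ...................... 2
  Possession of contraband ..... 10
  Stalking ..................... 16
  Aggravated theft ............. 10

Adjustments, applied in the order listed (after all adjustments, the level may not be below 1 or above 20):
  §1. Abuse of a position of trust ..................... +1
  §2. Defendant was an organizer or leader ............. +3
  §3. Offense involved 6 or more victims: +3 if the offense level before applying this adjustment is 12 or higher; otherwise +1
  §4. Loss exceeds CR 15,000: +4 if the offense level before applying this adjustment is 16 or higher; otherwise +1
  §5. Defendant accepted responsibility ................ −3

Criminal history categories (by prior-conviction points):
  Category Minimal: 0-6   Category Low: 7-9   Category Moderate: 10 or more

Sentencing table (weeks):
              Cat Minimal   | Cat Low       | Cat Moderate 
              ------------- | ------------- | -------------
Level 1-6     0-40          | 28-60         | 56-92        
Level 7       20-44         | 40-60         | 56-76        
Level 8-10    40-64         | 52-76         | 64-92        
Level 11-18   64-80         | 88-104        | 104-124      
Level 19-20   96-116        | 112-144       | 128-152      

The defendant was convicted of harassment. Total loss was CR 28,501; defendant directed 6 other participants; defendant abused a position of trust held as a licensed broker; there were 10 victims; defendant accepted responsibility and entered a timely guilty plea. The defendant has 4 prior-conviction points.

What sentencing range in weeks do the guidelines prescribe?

Base offense level for harassment: 13.
§1 applies: 13 + 1 = 14.
§2 applies: 14 + 3 = 17.
§3 applies (level before this adjustment is 17 ≥ 12, so +3): 17 + 3 = 20.
§4 applies (level before this adjustment is 20 ≥ 16, so +4): 20 + 4 = 24.
§5 applies: 24 − 3 = 21.
Level 21 exceeds the maximum of 20; capped at 20.
Final offense level: 20.
Criminal history: 4 prior points → Category Minimal (0-6).
Level 20 falls in the 19-20 band.
Grid: Level 19-20 × Category Minimal = 96-116 weeks.

96-116 weeks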